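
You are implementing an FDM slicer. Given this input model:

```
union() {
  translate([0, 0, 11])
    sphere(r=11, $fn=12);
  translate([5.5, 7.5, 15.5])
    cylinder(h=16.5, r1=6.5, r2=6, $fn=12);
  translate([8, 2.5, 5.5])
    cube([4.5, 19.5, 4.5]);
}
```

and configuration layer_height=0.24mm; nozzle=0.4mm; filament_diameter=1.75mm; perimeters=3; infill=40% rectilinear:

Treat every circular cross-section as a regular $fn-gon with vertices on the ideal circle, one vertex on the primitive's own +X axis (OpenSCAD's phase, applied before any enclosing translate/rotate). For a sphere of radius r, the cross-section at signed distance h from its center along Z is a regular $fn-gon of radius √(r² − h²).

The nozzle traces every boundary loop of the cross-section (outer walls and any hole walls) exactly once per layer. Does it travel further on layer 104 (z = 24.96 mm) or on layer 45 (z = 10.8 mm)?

layer 45 (z = 10.8 mm)

Layer 104 (z = 24.96): the sphere is not intersected at this z (|z−center|=13.960 > r=11); the cone at (5.5, 7.5) contributes a regular 12-gon of circumradius 6.213 (interpolated between r1=6.5 and r2=6 at t=0.573) (perimeter = 2·12·6.213·sin(180°/12) = 38.60 mm); the cube at (8, 2.5) does not reach this height (z outside [5.5, 10]); Combining (union): only the cone at (5.5, 7.5) is present, so the union is just that shape — boundary = 38.60 mm. So its perimeter = 38.60 mm. Layer 45 (z = 10.8): the r=11 sphere contributes a regular 12-gon of circumradius √(11²−0.2²) = 10.998 (perimeter = 2·12·10.998·sin(180°/12) = 68.32 mm); the cone at (5.5, 7.5) is absent (z outside [15.5, 32]); the cube at (8, 2.5) is not intersected at this z (z outside [5.5, 10]); Taking the union: only the r=11 sphere is present, so the union is just that shape — boundary = 68.32 mm. So its perimeter = 68.32 mm. Layer 45 is larger (68.32 vs 38.60 mm).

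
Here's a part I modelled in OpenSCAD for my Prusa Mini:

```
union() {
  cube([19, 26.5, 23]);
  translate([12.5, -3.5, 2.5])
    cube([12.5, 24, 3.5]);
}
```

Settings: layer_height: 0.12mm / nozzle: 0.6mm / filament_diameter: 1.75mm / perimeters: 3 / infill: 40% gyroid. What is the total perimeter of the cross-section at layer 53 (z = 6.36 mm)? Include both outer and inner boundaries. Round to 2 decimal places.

91.00 mm

At z = 6.36 mm: the cube (footprint 19×26.5) is included at this height (perimeter 91.00 mm); the cube at (12.5, -3.5) is absent (z outside [2.5, 6]); Combining (union): only the 19×26.5 cube is present, so the union is just that shape — boundary = 91.00 mm. Overall, the cross-section is a single solid region. Total boundary length (outer) = 91.00 mm.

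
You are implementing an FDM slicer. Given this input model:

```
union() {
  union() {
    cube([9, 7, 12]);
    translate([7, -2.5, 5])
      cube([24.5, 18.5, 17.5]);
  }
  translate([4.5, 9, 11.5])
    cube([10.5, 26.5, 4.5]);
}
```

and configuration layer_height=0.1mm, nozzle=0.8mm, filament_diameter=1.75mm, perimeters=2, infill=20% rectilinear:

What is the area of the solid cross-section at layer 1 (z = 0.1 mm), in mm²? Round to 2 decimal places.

63.00 mm²

At z = 0.1 mm: the 9×7 cube contributes its full rectangle (area 63.00 mm²); the cube at (7, -2.5) is absent (z outside [5, 22.5]); Combining (union): only the 9×7 cube is present, so the union is just that shape — area = 63.00 mm²; the cube at (4.5, 9) does not reach this height (z outside [11.5, 16]); Merging all regions: only that combined region is present, so the union is just that shape — area = 63.00 mm². Overall, the cross-section is a single solid region. Net area = 63.00 mm².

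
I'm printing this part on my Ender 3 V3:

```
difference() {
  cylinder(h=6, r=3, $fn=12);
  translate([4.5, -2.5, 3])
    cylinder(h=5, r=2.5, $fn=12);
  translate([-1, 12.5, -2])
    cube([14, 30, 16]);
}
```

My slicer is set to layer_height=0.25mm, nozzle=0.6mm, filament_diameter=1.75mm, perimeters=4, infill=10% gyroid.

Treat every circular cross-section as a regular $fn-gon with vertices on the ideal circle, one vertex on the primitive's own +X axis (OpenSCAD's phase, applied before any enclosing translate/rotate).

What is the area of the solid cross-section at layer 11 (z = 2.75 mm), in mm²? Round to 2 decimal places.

At z = 2.75 mm: the r=3 cylinder contributes a regular 12-gon of circumradius 3 (area = (12/2)·3.000²·sin(360°/12) = 27.00 mm²); the cylinder at (4.5, -2.5) does not reach this height (z outside [3, 8]); the 14×30 cube at (-1, 12.5) contributes its full rectangle (area 420.00 mm²); Subtracting the remaining from the first: starting from the r=3 cylinder (27.00 mm²), the 14×30 cube at (-1, 12.5) misses the remaining region (no effect) — area = 27.00 mm². Overall, the cross-section is a single solid region. Net area = 27.00 mm².

27.00 mm²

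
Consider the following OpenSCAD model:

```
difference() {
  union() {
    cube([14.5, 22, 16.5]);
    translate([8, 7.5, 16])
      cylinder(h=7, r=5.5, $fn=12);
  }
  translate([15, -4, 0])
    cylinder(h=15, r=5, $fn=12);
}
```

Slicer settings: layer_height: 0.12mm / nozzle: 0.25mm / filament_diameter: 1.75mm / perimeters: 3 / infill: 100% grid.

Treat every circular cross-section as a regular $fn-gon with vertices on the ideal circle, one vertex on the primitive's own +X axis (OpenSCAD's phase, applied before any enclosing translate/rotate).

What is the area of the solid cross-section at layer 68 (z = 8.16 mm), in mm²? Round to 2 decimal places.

317.75 mm²

At z = 8.16 mm: the cube (footprint 14.5×22) is included at this height (area 319.00 mm²); the cylinder at (8, 7.5) is absent (z outside [16, 23]); Combining (union): only the 14.5×22 cube is present, so the union is just that shape — area = 319.00 mm²; the r=5 cylinder at (15, -4) contributes a regular 12-gon of circumradius 5 (area = (12/2)·5.000²·sin(360°/12) = 75.00 mm²); Taking the first minus the rest: starting from the result so far (319.00 mm²), the r=5 cylinder at (15, -4) partially overlaps it — only the 1.25 mm² overlap (of its 75.00 mm²) is removed, clipping the outline — area = 317.75 mm². Overall, the cross-section is a single solid region. Net area = 317.75 mm².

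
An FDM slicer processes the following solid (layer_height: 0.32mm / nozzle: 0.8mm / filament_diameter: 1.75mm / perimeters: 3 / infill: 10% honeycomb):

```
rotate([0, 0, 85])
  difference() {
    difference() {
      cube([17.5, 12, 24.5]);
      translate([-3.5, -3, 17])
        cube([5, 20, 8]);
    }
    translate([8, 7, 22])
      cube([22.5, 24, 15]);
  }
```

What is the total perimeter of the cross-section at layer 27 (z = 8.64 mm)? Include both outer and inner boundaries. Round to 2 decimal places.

59.00 mm

At z = 8.64 mm: the cube is present — its section is the full 17.5×12 rectangle (perimeter 59.00 mm); the cube at (-3.5, -3) does not reach this height (z outside [17, 25]); Subtracting the remaining from the first: none of the subtracted shapes is present at this height, so the 17.5×12 cube is unchanged — boundary = 59.00 mm; the cube at (8, 7) does not reach this height (z outside [22, 37]); Taking the first minus the rest: none of the subtracted shapes is present at this height, so that combined region is unchanged — boundary = 59.00 mm; (whole slice rotated 85° about Z — lengths, areas and connectivity unchanged). Overall, the cross-section is a single solid region. Total boundary length (outer) = 59.00 mm.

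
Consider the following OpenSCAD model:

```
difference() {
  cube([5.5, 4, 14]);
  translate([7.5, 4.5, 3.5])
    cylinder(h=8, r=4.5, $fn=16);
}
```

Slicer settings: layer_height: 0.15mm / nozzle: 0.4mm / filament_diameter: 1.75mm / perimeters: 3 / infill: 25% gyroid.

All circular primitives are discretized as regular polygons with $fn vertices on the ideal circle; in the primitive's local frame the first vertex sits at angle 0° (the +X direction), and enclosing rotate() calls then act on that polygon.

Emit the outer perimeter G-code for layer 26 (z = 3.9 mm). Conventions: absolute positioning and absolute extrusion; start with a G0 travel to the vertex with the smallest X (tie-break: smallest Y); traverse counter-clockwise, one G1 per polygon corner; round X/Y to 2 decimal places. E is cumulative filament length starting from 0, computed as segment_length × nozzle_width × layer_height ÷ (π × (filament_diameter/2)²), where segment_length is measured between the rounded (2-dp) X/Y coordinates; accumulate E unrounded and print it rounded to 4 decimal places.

G0 X0.00 Y0.00 Z3.90
G1 X5.50 Y0.00 E0.1372
G1 X5.50 Y0.53 E0.1504
G1 X4.32 Y1.32 E0.1858
G1 X3.34 Y2.78 E0.2297
G1 X3.10 Y4.00 E0.2607
G1 X0.00 Y4.00 E0.3381
G1 X0.00 Y0.00 E0.4378

At z = 3.9 mm: the cube is present — its section is the full 5.5×4 rectangle; the r=4.5 cylinder at (7.5, 4.5) contributes a regular 16-gon of circumradius 4.5; After the difference (first − rest): starting from the 5.5×4 cube, the r=4.5 cylinder at (7.5, 4.5) partially overlaps it — only the 5.69 mm² overlap (of its 61.99 mm²) is removed, clipping the outline — 1 connected region. The outline is a single polygon with 7 vertices. Extrusion per mm of travel: 0.4 × 0.15 / (π × 0.875²) = 0.024945. Accumulating E over each segment gives final E = 0.4378.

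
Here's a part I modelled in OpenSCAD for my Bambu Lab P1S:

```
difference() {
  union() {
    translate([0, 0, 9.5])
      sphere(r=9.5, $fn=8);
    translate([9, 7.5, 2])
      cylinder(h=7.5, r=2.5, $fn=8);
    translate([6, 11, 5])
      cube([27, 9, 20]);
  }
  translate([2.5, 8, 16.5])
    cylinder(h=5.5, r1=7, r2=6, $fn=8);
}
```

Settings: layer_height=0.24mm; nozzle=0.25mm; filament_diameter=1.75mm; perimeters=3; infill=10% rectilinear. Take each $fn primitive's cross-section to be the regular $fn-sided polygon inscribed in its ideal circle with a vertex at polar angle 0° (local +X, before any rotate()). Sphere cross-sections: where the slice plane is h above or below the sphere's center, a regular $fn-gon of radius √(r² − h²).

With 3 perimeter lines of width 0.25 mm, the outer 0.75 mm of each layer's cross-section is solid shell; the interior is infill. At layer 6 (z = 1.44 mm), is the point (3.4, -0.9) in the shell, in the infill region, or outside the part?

infill

At z = 1.44 mm: the r=9.5 sphere slices to a regular 8-gon of circumradius 5.029 (√(r²−h²) with h=8.06 from center); the cylinder at (9, 7.5) is not intersected at this z (z outside [2, 9.5]); the cube at (6, 11) is absent (z outside [5, 25]); Taking the union: only the r=9.5 sphere is present, so the union is just that shape — 1 connected region; the cone at (2.5, 8) is not intersected at this z (z outside [16.5, 22]); Taking the first minus the rest: none of the subtracted shapes is present at this height, so that combined region is unchanged — 1 connected region. Overall, the cross-section is a single solid region. The nearest boundary edge runs (3.56, -3.56)→(5.03, 0.00); distance from the point to it = 1.16 mm. The point is inside the cross-section and 1.16 mm from the nearest boundary — more than the 0.75 mm shell width (3 × 0.25), so it's in the infill interior.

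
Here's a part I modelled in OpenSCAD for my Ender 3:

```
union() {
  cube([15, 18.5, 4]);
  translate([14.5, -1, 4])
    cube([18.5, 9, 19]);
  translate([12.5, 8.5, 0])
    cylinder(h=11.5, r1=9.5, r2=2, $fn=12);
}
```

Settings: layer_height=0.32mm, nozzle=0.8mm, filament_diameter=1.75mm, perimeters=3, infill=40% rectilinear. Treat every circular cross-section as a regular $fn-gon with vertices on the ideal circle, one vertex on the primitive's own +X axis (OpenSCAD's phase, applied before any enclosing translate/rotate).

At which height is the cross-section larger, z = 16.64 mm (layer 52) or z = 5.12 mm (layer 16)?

Layer 52 (z = 16.64): the cube does not reach this height (z outside [0, 4]); the cube at (14.5, -1) is present — its section is the full 18.5×9 rectangle (area 166.50 mm²); the cone at (12.5, 8.5) does not reach this height (z outside [0, 11.5]); Taking the union: only the 18.5×9 cube at (14.5, -1) is present, so the union is just that shape — area = 166.50 mm². So its area = 166.50 mm². Layer 16 (z = 5.12): the cube is absent (z outside [0, 4]); the 18.5×9 cube at (14.5, -1) contributes its full rectangle (area 166.50 mm²); the cone at (12.5, 8.5) contributes a regular 12-gon of circumradius 6.161 (interpolated between r1=9.5 and r2=2 at t=0.445) (area = (12/2)·6.161²·sin(360°/12) = 113.87 mm²); Combining (union): the regions partially overlap — summed areas 280.37 mm² minus the doubly-counted overlap 14.63 mm² gives 265.73 mm² — area = 265.73 mm². So its area = 265.73 mm². Layer 16 is larger (265.73 vs 166.50 mm²).

layer 16 (z = 5.12 mm)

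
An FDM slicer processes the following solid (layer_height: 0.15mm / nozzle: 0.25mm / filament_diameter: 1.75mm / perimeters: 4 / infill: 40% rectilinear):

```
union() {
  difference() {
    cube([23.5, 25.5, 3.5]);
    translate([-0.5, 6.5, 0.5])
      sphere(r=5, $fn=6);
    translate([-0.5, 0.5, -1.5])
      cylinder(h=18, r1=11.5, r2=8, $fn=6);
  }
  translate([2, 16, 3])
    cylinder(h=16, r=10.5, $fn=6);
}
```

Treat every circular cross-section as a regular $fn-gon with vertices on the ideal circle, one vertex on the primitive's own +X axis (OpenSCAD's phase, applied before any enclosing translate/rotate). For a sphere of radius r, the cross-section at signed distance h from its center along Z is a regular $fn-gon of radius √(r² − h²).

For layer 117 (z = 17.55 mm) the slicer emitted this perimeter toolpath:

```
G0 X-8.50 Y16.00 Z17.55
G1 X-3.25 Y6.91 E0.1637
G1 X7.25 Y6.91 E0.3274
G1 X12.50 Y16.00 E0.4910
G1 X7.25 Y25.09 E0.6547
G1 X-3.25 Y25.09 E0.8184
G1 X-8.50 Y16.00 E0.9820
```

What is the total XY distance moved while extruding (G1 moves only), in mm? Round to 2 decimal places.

Sum the Euclidean lengths of each G1 segment: total = 62.99 mm.

62.99 mm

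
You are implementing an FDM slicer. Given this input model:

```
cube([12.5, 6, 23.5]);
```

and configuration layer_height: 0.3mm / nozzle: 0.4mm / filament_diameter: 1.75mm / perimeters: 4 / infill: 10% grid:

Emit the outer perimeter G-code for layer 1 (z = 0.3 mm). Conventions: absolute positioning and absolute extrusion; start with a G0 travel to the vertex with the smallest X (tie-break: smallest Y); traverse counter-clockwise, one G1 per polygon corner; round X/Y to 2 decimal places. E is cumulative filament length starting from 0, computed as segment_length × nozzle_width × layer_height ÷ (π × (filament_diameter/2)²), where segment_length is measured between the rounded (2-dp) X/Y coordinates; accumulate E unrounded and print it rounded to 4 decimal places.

At z = 0.3 mm: the cube (footprint 12.5×6) is included at this height. The outline is a single polygon with 4 vertices. Extrusion per mm of travel: 0.4 × 0.3 / (π × 0.875²) = 0.049890. Accumulating E over each segment gives final E = 1.8459.

G0 X0.00 Y0.00 Z0.30
G1 X12.50 Y0.00 E0.6236
G1 X12.50 Y6.00 E0.9230
G1 X0.00 Y6.00 E1.5466
G1 X0.00 Y0.00 E1.8459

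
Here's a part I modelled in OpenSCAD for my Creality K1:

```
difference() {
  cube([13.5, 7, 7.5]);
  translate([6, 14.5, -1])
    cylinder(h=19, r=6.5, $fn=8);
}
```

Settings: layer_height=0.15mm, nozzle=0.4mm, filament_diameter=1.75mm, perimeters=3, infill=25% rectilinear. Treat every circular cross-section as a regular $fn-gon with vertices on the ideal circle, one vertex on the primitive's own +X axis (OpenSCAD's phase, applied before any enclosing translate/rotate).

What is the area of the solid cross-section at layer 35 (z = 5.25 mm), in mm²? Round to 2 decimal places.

At z = 5.25 mm: the cube (footprint 13.5×7) is included at this height (area 94.50 mm²); the r=6.5 cylinder at (6, 14.5) contributes a regular 8-gon of circumradius 6.5 (area = (8/2)·6.500²·sin(360°/8) = 119.50 mm²); After the difference (first − rest): starting from the 13.5×7 cube (94.50 mm²), the r=6.5 cylinder at (6, 14.5) misses the remaining region (no effect) — area = 94.50 mm². Overall, the cross-section is a single solid region. Net area = 94.50 mm².

94.50 mm²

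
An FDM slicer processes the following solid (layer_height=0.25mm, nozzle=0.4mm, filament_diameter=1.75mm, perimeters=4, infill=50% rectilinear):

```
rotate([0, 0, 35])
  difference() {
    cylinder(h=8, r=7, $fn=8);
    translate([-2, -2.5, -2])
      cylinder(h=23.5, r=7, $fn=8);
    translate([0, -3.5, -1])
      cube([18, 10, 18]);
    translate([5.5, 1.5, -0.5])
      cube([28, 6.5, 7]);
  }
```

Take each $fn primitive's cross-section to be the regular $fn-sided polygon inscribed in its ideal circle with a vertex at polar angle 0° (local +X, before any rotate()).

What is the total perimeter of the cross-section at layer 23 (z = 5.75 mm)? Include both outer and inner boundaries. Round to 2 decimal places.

At z = 5.75 mm: the r=7 cylinder gives a regular 8-gon of circumradius 7 (constant along its height) (perimeter = 2·8·7.000·sin(180°/8) = 42.86 mm); the cylinder at (-2, -2.5): section is a regular 8-gon, circumradius r=7 (perimeter = 2·8·7.000·sin(180°/8) = 42.86 mm); the 18×10 cube at (0, -3.5) contributes its full rectangle (perimeter 56.00 mm); the cube at (5.5, 1.5) (footprint 28×6.5) is included at this height (perimeter 69.00 mm); Taking the first minus the rest: starting from the r=7 cylinder, the r=7 cylinder at (-2, -2.5) partially overlaps it — only the 95.99 mm² overlap (of its 138.59 mm²) is removed, clipping the outline; the 18×10 cube at (0, -3.5) partially overlaps it — only the 30.04 mm² overlap (of its 180.00 mm²) is removed, clipping the outline; the 28×6.5 cube at (5.5, 1.5) misses the remaining region (no effect) — boundary = 25.03 mm; (rotated 35° about Z; rotation is an isometry so areas/perimeters/island counts are preserved). Overall, the cross-section has 2 separate islands. Total boundary length (outer) = 25.03 mm.

25.03 mm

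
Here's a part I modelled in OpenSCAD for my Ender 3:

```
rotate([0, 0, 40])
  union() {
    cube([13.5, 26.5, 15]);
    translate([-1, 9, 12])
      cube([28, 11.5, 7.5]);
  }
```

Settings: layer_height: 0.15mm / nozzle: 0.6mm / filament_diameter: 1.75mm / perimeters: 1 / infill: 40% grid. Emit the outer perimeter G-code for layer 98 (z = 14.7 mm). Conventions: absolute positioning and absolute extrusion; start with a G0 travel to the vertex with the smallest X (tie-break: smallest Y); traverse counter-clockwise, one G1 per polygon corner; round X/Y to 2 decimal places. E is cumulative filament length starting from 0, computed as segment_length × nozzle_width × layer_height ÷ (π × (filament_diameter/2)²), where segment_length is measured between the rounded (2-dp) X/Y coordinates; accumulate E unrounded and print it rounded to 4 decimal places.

G0 X-17.03 Y20.30 Z14.70
G1 X-13.18 Y15.70 E0.2245
G1 X-13.94 Y15.06 E0.2616
G1 X-6.55 Y6.25 E0.6919
G1 X-5.79 Y6.89 E0.7291
G1 X0.00 Y0.00 E1.0658
G1 X10.34 Y8.68 E1.5710
G1 X4.56 Y15.57 E1.9075
G1 X14.90 Y24.25 E2.4126
G1 X7.51 Y33.06 E2.8429
G1 X-2.84 Y24.38 E3.3483
G1 X-6.69 Y28.98 E3.5728
G1 X-17.03 Y20.30 E4.0779

At z = 14.7 mm: the 13.5×26.5 cube contributes its full rectangle; the 28×11.5 cube at (-1, 9) contributes its full rectangle; Merging all regions: the regions partially overlap (shared area 155.25 mm²), so overlapping operands fuse into one piece — 1 connected region; (rotated 40° about Z; rotation is an isometry so areas/perimeters/island counts are preserved). The outline is a single polygon with 12 vertices. Extrusion per mm of travel: 0.6 × 0.15 / (π × 0.875²) = 0.037418. Accumulating E over each segment gives final E = 4.0779.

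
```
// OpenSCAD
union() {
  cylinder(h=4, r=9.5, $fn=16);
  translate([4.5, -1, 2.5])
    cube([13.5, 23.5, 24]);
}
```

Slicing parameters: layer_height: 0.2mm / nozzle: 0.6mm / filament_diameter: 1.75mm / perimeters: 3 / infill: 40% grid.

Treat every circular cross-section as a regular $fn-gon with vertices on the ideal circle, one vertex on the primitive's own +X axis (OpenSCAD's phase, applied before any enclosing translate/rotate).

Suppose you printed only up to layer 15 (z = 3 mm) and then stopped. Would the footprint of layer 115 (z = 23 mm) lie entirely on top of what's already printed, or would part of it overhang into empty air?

entirely on top

Compare the two slices. At z = 3: the r=9.5 cylinder gives a regular 16-gon of circumradius 9.5 (constant along its height) (area = (16/2)·9.500²·sin(360°/16) = 276.30 mm²); the cube at (4.5, -1) (footprint 13.5×23.5) is included at this height (area 317.25 mm²); Merging all regions: the regions partially overlap — summed areas 593.55 mm² minus the doubly-counted overlap 33.41 mm² gives 560.13 mm² — area = 560.13 mm². At z = 23: the cylinder does not reach this height (z outside [0, 4]); the cube at (4.5, -1) is present — its section is the full 13.5×23.5 rectangle (area 317.25 mm²); Taking the union: only the 13.5×23.5 cube at (4.5, -1) is present, so the union is just that shape — area = 317.25 mm². Checking containment: the cross-section at z = 23 is a subset of the cross-section at z = 3.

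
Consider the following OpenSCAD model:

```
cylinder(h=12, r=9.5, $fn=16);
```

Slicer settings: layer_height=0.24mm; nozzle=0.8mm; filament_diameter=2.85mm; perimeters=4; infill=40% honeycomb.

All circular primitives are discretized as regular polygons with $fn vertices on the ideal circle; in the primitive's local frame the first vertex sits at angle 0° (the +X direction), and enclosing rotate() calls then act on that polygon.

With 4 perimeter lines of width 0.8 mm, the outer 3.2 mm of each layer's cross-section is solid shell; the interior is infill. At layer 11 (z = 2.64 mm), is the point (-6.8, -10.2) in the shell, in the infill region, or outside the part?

At z = 2.64 mm: the cylinder: section is a regular 16-gon, circumradius r=9.5. Overall, the cross-section is a single solid region. The nearest boundary edge runs (-6.72, -6.72)→(-3.64, -8.78); distance from the point to it = 2.94 mm. The point is not inside any of the regions above, so it lies outside the cross-section (2.94 mm from the nearest boundary).

outside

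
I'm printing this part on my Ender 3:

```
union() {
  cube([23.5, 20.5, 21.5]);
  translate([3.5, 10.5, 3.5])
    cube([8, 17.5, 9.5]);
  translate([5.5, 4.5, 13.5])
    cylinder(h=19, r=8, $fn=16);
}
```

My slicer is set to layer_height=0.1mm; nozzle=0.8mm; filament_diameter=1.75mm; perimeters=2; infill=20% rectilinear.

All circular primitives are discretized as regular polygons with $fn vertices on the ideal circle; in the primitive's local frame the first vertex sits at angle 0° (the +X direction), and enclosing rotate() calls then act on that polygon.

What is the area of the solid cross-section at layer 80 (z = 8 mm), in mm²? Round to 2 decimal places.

At z = 8 mm: the cube is present — its section is the full 23.5×20.5 rectangle (area 481.75 mm²); the 8×17.5 cube at (3.5, 10.5) contributes its full rectangle (area 140.00 mm²); the cylinder at (5.5, 4.5) is not intersected at this z (z outside [13.5, 32.5]); Combining (union): the regions partially overlap — summed areas 621.75 mm² minus the doubly-counted overlap 80.00 mm² gives 541.75 mm² — area = 541.75 mm². Overall, the cross-section is a single solid region. Net area = 541.75 mm².

541.75 mm²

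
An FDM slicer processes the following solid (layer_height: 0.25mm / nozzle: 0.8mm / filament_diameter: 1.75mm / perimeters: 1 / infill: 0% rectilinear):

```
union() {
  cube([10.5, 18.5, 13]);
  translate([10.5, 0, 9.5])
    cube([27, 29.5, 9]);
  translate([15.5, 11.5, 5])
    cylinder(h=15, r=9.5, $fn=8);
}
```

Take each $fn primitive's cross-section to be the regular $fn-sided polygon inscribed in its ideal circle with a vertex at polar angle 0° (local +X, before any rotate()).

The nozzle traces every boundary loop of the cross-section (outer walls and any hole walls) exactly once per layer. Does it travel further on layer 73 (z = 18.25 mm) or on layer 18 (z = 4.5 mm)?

layer 73 (z = 18.25 mm)

Layer 73 (z = 18.25): the cube is not intersected at this z (z outside [0, 13]); the 27×29.5 cube at (10.5, 0) contributes its full rectangle (perimeter 113.00 mm); the cylinder at (15.5, 11.5): section is a regular 8-gon, circumradius r=9.5 (perimeter = 2·8·9.500·sin(180°/8) = 58.17 mm); Taking the union: the regions partially overlap (shared area 212.28 mm²), so the edge portions inside another operand are dropped and the merged outline is re-measured after clipping — boundary = 116.40 mm. So its perimeter = 116.40 mm. Layer 18 (z = 4.5): the cube (footprint 10.5×18.5) is included at this height (perimeter 58.00 mm); the cube at (10.5, 0) does not reach this height (z outside [9.5, 18.5]); the cylinder at (15.5, 11.5) is absent (z outside [5, 20]); Combining (union): only the 10.5×18.5 cube is present, so the union is just that shape — boundary = 58.00 mm. So its perimeter = 58.00 mm. Layer 73 is larger (116.40 vs 58.00 mm).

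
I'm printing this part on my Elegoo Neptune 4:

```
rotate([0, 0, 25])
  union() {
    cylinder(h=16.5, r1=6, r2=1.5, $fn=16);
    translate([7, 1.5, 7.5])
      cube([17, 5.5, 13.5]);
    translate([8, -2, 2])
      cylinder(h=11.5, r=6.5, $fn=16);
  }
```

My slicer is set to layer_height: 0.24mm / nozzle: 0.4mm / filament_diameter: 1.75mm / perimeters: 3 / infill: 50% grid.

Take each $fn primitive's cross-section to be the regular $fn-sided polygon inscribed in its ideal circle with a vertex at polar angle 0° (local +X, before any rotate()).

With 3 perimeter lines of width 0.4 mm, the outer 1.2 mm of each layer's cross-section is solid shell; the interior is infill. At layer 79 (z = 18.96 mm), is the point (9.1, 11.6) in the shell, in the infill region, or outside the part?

At z = 18.96 mm: the cone does not reach this height (z outside [0, 16.5]); the cube at (7, 1.5) (footprint 17×5.5) is included at this height; the cylinder at (8, -2) is absent (z outside [2, 13.5]); Taking the union: only the 17×5.5 cube at (7, 1.5) is present, so the union is just that shape — 1 connected region; (rotated 25° about Z; rotation is an isometry so areas/perimeters/island counts are preserved). Overall, the cross-section is a single solid region. Undo the 25° rotation: the query point maps to (13.150, 6.667) in the un-rotated model frame. The nearest boundary edge runs (24.00, 7.00)→(7.00, 7.00); distance from the point to it = 0.33 mm. The point is inside the cross-section, 0.33 mm from the nearest boundary — within the 1.2 mm shell band (3 × 0.4).

shell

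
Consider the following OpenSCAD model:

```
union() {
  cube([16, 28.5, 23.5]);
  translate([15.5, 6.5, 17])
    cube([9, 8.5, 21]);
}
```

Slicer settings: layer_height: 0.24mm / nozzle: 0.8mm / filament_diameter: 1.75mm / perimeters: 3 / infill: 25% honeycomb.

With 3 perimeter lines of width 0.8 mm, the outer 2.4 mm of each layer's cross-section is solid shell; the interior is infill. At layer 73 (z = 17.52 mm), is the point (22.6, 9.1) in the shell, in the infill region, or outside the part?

At z = 17.52 mm: the 16×28.5 cube contributes its full rectangle; the cube at (15.5, 6.5) (footprint 9×8.5) is included at this height; Taking the union: the regions partially overlap (shared area 4.25 mm²), so overlapping operands fuse into one piece — 1 connected region. Overall, the cross-section is a single solid region. The nearest boundary edge runs (24.50, 15.00)→(24.50, 6.50); distance from the point to it = 1.90 mm. The point is inside the cross-section, 1.90 mm from the nearest boundary — within the 2.4 mm shell band (3 × 0.8).

shell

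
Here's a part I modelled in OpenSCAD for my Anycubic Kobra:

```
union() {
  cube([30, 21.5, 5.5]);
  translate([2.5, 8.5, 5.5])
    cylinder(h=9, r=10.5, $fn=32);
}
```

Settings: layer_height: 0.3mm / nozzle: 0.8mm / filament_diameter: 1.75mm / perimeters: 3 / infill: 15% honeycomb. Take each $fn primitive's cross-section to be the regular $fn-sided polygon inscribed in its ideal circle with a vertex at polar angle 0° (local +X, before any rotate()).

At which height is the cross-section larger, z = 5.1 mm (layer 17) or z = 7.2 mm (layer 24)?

layer 17 (z = 5.1 mm)

Layer 17 (z = 5.1): the cube (footprint 30×21.5) is included at this height (area 645.00 mm²); the cylinder at (2.5, 8.5) does not reach this height (z outside [5.5, 14.5]); Taking the union: only the 30×21.5 cube is present, so the union is just that shape — area = 645.00 mm². So its area = 645.00 mm². Layer 24 (z = 7.2): the cube does not reach this height (z outside [0, 5.5]); the cylinder at (2.5, 8.5): section is a regular 32-gon, circumradius r=10.5 (area = (32/2)·10.500²·sin(360°/32) = 344.14 mm²); Taking the union: only the r=10.5 cylinder at (2.5, 8.5) is present, so the union is just that shape — area = 344.14 mm². So its area = 344.14 mm². Layer 17 is larger (645.00 vs 344.14 mm²).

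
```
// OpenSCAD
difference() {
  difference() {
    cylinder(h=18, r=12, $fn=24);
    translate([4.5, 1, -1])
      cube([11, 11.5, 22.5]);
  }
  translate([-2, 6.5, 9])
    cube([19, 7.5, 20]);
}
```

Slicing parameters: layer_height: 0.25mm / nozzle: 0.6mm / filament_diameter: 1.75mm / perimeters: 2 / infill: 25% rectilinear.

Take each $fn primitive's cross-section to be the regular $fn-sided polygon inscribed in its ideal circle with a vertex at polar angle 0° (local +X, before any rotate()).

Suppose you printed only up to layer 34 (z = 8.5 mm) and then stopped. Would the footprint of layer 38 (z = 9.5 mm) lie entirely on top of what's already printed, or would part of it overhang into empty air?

Compare the two slices. At z = 8.5: the r=12 cylinder contributes a regular 24-gon of circumradius 12 (area = (24/2)·12.000²·sin(360°/24) = 447.24 mm²); the 11×11.5 cube at (4.5, 1) contributes its full rectangle (area 126.50 mm²); After the difference (first − rest): starting from the r=12 cylinder (447.24 mm²), the 11×11.5 cube at (4.5, 1) partially overlaps it — only the 51.98 mm² overlap (of its 126.50 mm²) is removed, clipping the outline — area = 395.26 mm²; the cube at (-2, 6.5) is absent (z outside [9, 29]); Taking the first minus the rest: none of the subtracted shapes is present at this height, so that combined region is unchanged — area = 395.26 mm². At z = 9.5: the cylinder: section is a regular 24-gon, circumradius r=12 (area = (24/2)·12.000²·sin(360°/24) = 447.24 mm²); the cube at (4.5, 1) is present — its section is the full 11×11.5 rectangle (area 126.50 mm²); Taking the first minus the rest: starting from the r=12 cylinder (447.24 mm²), the 11×11.5 cube at (4.5, 1) partially overlaps it — only the 51.98 mm² overlap (of its 126.50 mm²) is removed, clipping the outline — area = 395.26 mm²; the cube at (-2, 6.5) (footprint 19×7.5) is included at this height (area 142.50 mm²); Subtracting the remaining from the first: starting from that combined region (395.26 mm²), the 19×7.5 cube at (-2, 6.5) partially overlaps it — only the 33.88 mm² overlap (of its 142.50 mm²) is removed, clipping the outline — area = 361.38 mm². Checking containment: the cross-section at z = 9.5 is a subset of the cross-section at z = 8.5.

entirely on top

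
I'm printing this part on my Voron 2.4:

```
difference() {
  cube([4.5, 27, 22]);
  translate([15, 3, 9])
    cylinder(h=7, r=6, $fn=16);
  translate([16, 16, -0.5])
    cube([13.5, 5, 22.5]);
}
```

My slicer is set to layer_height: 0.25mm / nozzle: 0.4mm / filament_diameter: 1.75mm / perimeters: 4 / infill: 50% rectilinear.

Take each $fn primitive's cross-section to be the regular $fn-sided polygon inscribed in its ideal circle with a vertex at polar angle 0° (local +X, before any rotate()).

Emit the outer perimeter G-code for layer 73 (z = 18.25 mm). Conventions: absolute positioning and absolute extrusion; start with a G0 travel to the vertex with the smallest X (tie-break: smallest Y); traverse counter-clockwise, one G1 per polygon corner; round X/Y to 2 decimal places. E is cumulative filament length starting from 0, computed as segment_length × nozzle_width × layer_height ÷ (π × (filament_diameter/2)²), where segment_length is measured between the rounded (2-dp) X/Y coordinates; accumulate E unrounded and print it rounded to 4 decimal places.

G0 X0.00 Y0.00 Z18.25
G1 X4.50 Y0.00 E0.1871
G1 X4.50 Y27.00 E1.3096
G1 X0.00 Y27.00 E1.4967
G1 X0.00 Y0.00 E2.6192

At z = 18.25 mm: the cube (footprint 4.5×27) is included at this height; the cylinder at (15, 3) is not intersected at this z (z outside [9, 16]); the 13.5×5 cube at (16, 16) contributes its full rectangle; Taking the first minus the rest: starting from the 4.5×27 cube, the 13.5×5 cube at (16, 16) misses the remaining region (no effect) — 1 connected region. The outline is a single polygon with 4 vertices. Extrusion per mm of travel: 0.4 × 0.25 / (π × 0.875²) = 0.041575. Accumulating E over each segment gives final E = 2.6192.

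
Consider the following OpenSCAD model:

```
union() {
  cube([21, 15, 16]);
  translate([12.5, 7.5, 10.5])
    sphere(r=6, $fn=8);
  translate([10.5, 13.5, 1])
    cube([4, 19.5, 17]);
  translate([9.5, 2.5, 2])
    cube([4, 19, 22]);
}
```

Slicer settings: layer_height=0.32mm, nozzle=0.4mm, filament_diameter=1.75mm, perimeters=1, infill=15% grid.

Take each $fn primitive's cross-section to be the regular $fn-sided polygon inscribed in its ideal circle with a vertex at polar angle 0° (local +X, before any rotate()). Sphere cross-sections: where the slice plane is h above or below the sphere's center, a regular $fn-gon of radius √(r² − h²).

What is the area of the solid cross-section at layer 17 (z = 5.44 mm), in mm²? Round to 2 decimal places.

393.50 mm²

At z = 5.44 mm: the 21×15 cube contributes its full rectangle (area 315.00 mm²); the r=6 sphere at (12.5, 7.5) contributes a regular 8-gon of circumradius √(6²−5.06²) = 3.224 (area = (8/2)·3.224²·sin(360°/8) = 29.41 mm²); the 4×19.5 cube at (10.5, 13.5) contributes its full rectangle (area 78.00 mm²); the 4×19 cube at (9.5, 2.5) contributes its full rectangle (area 76.00 mm²); Merging all regions: the regions partially overlap — summed areas 498.41 mm² minus the doubly-counted overlap 104.91 mm² gives 393.50 mm² — area = 393.50 mm². Overall, the cross-section is a single solid region. Net area = 393.50 mm².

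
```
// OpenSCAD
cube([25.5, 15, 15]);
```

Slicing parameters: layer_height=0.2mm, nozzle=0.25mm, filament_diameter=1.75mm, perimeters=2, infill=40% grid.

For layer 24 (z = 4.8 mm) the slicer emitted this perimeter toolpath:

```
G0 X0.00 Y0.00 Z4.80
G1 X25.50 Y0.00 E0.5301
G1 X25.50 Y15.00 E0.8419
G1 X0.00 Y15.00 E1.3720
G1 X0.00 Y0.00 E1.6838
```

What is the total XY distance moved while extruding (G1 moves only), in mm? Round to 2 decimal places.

Sum the Euclidean lengths of each G1 segment: total = 81.00 mm.

81.00 mm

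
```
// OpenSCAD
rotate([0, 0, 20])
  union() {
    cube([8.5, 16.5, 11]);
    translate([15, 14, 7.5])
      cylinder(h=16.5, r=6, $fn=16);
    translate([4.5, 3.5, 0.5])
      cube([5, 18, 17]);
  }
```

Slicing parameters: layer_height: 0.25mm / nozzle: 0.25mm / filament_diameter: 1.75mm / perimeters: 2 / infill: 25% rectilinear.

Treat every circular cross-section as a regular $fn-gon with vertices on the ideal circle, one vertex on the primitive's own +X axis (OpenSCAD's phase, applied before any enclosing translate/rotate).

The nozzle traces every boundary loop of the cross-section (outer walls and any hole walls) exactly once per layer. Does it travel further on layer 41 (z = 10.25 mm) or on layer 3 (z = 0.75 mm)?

layer 41 (z = 10.25 mm)

Layer 41 (z = 10.25): the cube is present — its section is the full 8.5×16.5 rectangle (perimeter 50.00 mm); the cylinder at (15, 14): section is a regular 16-gon, circumradius r=6 (perimeter = 2·16·6.000·sin(180°/16) = 37.46 mm); the cube at (4.5, 3.5) is present — its section is the full 5×18 rectangle (perimeter 46.00 mm); Combining (union): the regions partially overlap (shared area 53.25 mm²), so the edge portions inside another operand are dropped and the merged outline is re-measured after clipping — boundary = 89.90 mm; (whole slice rotated 20° about Z — lengths, areas and connectivity unchanged). So its perimeter = 89.90 mm. Layer 3 (z = 0.75): the cube (footprint 8.5×16.5) is included at this height (perimeter 50.00 mm); the cylinder at (15, 14) does not reach this height (z outside [7.5, 24]); the cube at (4.5, 3.5) (footprint 5×18) is included at this height (perimeter 46.00 mm); Taking the union: the regions partially overlap (shared area 52.00 mm²), so the edge portions inside another operand are dropped and the merged outline is re-measured after clipping — boundary = 62.00 mm; (whole slice rotated 20° about Z — lengths, areas and connectivity unchanged). So its perimeter = 62.00 mm. Layer 41 is larger (89.90 vs 62.00 mm).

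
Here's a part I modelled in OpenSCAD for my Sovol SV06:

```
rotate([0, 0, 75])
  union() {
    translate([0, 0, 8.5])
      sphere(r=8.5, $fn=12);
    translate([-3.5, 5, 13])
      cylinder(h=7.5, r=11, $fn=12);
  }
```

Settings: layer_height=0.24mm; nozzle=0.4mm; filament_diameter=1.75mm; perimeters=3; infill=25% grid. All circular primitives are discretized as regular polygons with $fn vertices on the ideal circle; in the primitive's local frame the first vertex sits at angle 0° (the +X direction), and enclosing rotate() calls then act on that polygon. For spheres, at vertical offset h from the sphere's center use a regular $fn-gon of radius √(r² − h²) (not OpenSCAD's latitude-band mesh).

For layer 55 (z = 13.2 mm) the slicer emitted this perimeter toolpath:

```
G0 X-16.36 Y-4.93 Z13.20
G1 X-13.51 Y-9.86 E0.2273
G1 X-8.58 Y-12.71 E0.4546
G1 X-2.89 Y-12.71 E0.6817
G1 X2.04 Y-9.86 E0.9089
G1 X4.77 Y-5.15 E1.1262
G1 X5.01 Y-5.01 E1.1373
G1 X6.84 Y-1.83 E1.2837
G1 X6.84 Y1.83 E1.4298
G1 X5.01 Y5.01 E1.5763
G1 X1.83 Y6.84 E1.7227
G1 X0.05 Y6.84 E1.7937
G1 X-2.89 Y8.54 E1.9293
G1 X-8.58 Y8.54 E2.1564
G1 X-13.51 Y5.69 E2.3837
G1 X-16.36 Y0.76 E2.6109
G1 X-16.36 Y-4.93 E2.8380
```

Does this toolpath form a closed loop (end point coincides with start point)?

Start point (G0): (-16.36, -4.93). End point (last G1): the path returns to the start — closed.

yes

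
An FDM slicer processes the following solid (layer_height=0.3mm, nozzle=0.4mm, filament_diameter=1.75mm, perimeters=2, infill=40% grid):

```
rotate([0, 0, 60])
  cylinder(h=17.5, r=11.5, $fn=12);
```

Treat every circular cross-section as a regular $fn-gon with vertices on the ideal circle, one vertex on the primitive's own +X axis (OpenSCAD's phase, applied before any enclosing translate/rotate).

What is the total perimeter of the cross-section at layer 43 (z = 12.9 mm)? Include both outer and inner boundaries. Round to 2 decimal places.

71.43 mm

At z = 12.9 mm: the r=11.5 cylinder contributes a regular 12-gon of circumradius 11.5 (perimeter = 2·12·11.500·sin(180°/12) = 71.43 mm); (rotated 60° about Z; rotation is an isometry so areas/perimeters/island counts are preserved). Overall, the cross-section is a single solid region. Total boundary length (outer) = 71.43 mm.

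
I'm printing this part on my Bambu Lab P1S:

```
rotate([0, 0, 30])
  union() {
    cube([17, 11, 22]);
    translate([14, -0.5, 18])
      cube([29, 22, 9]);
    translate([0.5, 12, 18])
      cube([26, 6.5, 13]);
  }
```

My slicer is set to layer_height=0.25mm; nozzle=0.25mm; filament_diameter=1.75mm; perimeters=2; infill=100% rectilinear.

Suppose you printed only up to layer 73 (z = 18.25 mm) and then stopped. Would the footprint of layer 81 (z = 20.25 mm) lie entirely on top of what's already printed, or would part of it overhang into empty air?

entirely on top

Compare the two slices. At z = 18.25: the 17×11 cube contributes its full rectangle (area 187.00 mm²); the 29×22 cube at (14, -0.5) contributes its full rectangle (area 638.00 mm²); the cube at (0.5, 12) is present — its section is the full 26×6.5 rectangle (area 169.00 mm²); Taking the union: the regions partially overlap — summed areas 994.00 mm² minus the doubly-counted overlap 114.25 mm² gives 879.75 mm² — area = 879.75 mm²; (whole slice rotated 30° about Z — lengths, areas and connectivity unchanged). At z = 20.25: the cube is present — its section is the full 17×11 rectangle (area 187.00 mm²); the cube at (14, -0.5) is present — its section is the full 29×22 rectangle (area 638.00 mm²); the cube at (0.5, 12) is present — its section is the full 26×6.5 rectangle (area 169.00 mm²); Taking the union: the regions partially overlap — summed areas 994.00 mm² minus the doubly-counted overlap 114.25 mm² gives 879.75 mm² — area = 879.75 mm²; (whole slice rotated 30° about Z — lengths, areas and connectivity unchanged). Checking containment: the cross-section at z = 20.25 is a subset of the cross-section at z = 18.25.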